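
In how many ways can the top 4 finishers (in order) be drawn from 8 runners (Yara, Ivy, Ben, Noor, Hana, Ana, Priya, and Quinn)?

There are 8 choices for 1st place, 7 for 2nd, and so on down to 5 for position 4.
That gives 8 × 7 × 6 × 5 = 1680.

1680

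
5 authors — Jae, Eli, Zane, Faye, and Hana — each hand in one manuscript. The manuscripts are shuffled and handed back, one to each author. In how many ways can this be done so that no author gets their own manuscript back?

44

Count assignments avoiding every fixed point. For any j of the 5 authors fixed to their own manuscript, the other 5−j can be arranged in (5−j)! ways.
By inclusion–exclusion this is Σ_{j=0}^{5} (−1)^j C(5,j)·(5−j)!.
Computing: 120 − 120 + 60 − 20 + 5 − 1 = 44.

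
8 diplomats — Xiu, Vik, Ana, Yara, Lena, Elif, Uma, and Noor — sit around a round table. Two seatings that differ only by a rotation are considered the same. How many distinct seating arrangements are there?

Fix one person's seat to break rotational symmetry; the remaining 7 people can be arranged in (7)! = 5040 ways.

5040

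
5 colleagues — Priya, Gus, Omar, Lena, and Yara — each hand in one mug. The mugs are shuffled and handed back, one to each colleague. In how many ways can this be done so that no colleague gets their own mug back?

Count assignments avoiding every fixed point. For any j of the 5 colleagues fixed to their own mug, the other 5−j can be arranged in (5−j)! ways.
By inclusion–exclusion this is Σ_{j=0}^{5} (−1)^j C(5,j)·(5−j)!.
Computing: 120 − 120 + 60 − 20 + 5 − 1 = 44.

44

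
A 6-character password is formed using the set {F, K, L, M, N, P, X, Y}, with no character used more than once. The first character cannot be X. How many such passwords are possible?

17640

The first character has 8−1 = 7 choices (anything except X).
The remaining 5 characters are filled from the other 7 symbols without repetition: 7 × 6 × 5 × 4 × 3 = 2520.
Total: 7 × 2520 = 17640.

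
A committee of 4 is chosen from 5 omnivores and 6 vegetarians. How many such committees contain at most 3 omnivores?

Split by how many omnivores are chosen (0 through 3).
Sum: C(5,0)·C(6,4) + C(5,1)·C(6,3) + C(5,2)·C(6,2) + C(5,3)·C(6,1) = 15 + 100 + 150 + 60 = 325.

325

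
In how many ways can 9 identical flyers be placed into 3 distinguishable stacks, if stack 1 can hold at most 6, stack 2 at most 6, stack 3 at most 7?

Ignoring the caps, the number of non-negative solutions to x_1+…+x_3 = 9 is C(11,2) = 55.
Subtract solutions that violate a single cap (substitute x_i' = x_i − (cap_i+1)): x_1 ≥ 7 gives C(4,2) = 6; x_2 ≥ 7 gives C(4,2) = 6; x_3 ≥ 8 gives C(3,2) = 3. Together 15.
No two caps can be exceeded simultaneously, so the pair terms are all 0.
By inclusion–exclusion the count is 55 − 15 + 0 = 40.

40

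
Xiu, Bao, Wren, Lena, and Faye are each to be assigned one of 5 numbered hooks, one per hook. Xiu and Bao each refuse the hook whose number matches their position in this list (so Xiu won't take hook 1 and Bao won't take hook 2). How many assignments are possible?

Let Aᵢ (for i ∈ {1, 2}) be the placements that put person i in their forbidden hook. Any j of these fix j positions, leaving (5−j)! ways to fill the rest, and there are C(2,j) ways to pick which j.
By inclusion–exclusion, the number of valid placements is Σ_{j=0}^{2} (−1)^j C(2,j)·(5−j)!.
Computing: 120 − 48 + 6 = 78.

78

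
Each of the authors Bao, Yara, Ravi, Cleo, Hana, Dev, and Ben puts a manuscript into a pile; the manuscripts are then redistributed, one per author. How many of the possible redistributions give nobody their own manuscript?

1854

Let Aᵢ be the assignments in which author i gets their own manuscript. We want the size of the complement of A₁∪…∪A_7.
By inclusion–exclusion this is Σ_{j=0}^{7} (−1)^j C(7,j)·(7−j)!.
Computing: 5040 − 5040 + 2520 − 840 + 210 − 42 + 7 − 1 = 1854.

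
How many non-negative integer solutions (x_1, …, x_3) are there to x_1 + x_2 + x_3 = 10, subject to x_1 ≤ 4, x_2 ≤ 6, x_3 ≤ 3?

10

Ignoring the caps, the number of non-negative solutions to x_1+…+x_3 = 10 is C(12,2) = 66.
Subtract solutions that violate a single cap (substitute x_i' = x_i − (cap_i+1)): x_1 ≥ 5 gives C(7,2) = 21; x_2 ≥ 7 gives C(5,2) = 10; x_3 ≥ 4 gives C(8,2) = 28. Together 59.
Add back pairs where two caps are both exceeded: 0 + 3 + 0 = 3.
By inclusion–exclusion the count is 66 − 59 + 3 = 10.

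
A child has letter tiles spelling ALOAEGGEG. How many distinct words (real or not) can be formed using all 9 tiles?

Letter multiplicities in ALOAEGGEG: A×2, E×2, G×3, L×1, O×1.
Dividing 9! = 362880 by 3!·2!·2! = 24 for the repeated letters gives 15120.

15120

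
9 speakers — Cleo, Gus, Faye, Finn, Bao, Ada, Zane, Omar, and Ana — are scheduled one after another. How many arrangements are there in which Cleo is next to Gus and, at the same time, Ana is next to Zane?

Treat {Cleo,Gus} as one block (2 orders) and {Ana,Zane} as another (2 orders).
That leaves 7 units to arrange: 2 × 2 × 7! = 4 × 5040 = 20160.

20160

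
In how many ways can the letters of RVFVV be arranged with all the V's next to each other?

Treat the 3 copies of V as a single block. The multiset to arrange is then {VVV, F, R}, 3 items in all.
All 3 items are distinct, so there are (3)! = 6 arrangements.

6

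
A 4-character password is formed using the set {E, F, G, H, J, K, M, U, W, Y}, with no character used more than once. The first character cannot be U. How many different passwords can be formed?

4536

The first character has 10−1 = 9 choices (anything except U).
The remaining 3 characters are filled from the other 9 symbols without repetition: 9 × 8 × 7 = 504.
Total: 9 × 504 = 4536.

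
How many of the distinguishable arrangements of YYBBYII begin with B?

60

With the first slot taken by B, it remains to arrange the other 6 letters (YYBYII).
Those 6 letters have I appearing twice and Y appearing 3 times, giving (6)!/(3!·2!) = 60.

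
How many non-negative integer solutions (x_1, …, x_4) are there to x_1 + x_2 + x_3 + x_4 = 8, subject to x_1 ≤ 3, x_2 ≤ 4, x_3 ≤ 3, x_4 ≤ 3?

Without the upper bounds there are C(11,3) = 165 ways to split 8 among 4 variables.
Subtract solutions that violate a single cap (substitute x_i' = x_i − (cap_i+1)): x_1 ≥ 4 gives C(7,3) = 35; x_2 ≥ 5 gives C(6,3) = 20; x_3 ≥ 4 gives C(7,3) = 35; x_4 ≥ 4 gives C(7,3) = 35. Together 125.
Add back pairs where two caps are both exceeded: 0 + 1 + 1 + 0 + 0 + 1 = 3.
By inclusion–exclusion the count is 165 − 125 + 3 = 43.

43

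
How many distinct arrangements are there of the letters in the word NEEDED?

The 6 letters of NEEDED have repeats: D appearing twice and E appearing 3 times.
Dividing 6! = 720 by 3!·2! = 12 for the repeated letters gives 60.

60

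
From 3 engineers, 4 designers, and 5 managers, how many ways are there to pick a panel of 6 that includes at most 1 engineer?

Split by how many engineers are chosen (0 through 1).
Sum: C(3,0)·C(9,6) + C(3,1)·C(9,5) = 84 + 378 = 462.

462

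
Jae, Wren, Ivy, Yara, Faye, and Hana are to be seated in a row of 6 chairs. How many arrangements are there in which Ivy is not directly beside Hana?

480

Of the 6! = 720 arrangements, those with Ivy and Hana adjacent number 2 × 5! = 240 (treat the pair as a block with 2 internal orders).
So 720 − 240 = 480 arrangements keep them apart.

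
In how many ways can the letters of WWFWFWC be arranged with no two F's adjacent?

75

Total arrangements of WWFWFWC: 7!/(4!·2!) = 105.
If the two F's are adjacent, glue them into one block, leaving 6 items to arrange: (6)!/(4!) = 30 ways.
Subtracting, 105 − 30 = 75 arrangements keep the F's apart.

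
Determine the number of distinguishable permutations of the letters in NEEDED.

The 6 letters of NEEDED have repeats: D appearing twice and E appearing 3 times.
Dividing 6! = 720 by 3!·2! = 12 for the repeated letters gives 60.

60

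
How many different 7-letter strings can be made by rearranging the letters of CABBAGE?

1260

The 7 letters of CABBAGE have repeats: A appearing twice and B appearing twice.
Dividing 7! = 5040 by 2!·2! = 4 for the repeated letters gives 1260.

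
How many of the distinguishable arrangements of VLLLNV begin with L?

With the first slot taken by L, it remains to arrange the other 5 letters (VLLNV).
Those 5 letters have L appearing twice and V appearing twice, giving (5)!/(2!·2!) = 30.

30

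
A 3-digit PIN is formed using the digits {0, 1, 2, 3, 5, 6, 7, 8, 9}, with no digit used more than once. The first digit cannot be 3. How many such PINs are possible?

The first digit has 9−1 = 8 choices (anything except 3).
The remaining 2 digits are filled from the other 8 symbols without repetition: 8 × 7 = 56.
Total: 8 × 56 = 448.

448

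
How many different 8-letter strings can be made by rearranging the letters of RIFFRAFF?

840

RIFFRAFF has 8 letters with F appearing 4 times and R appearing twice.
Dividing 8! = 40320 by 4!·2! = 48 for the repeated letters gives 840.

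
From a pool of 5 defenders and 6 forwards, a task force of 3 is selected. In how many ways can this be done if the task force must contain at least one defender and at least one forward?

With no constraint there are C(11,3) = 165 possible selections.
Selections missing a whole group: no defenders → C(6,3) = 20; no forwards → C(5,3) = 10.
Both groups omitted at once is impossible, so 165 − 30 = 135.

135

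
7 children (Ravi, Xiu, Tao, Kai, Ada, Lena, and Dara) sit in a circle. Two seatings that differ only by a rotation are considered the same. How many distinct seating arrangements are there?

Fix one person's seat to break rotational symmetry; the remaining 6 people can be arranged in (6)! = 720 ways.

720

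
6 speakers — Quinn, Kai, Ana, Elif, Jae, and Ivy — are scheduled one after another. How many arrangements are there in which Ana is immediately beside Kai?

240

Glue Ana and Kai into one block (2 internal orders), leaving 5 units to arrange in a row.
That gives 2 × 5! = 2 × 120 = 240.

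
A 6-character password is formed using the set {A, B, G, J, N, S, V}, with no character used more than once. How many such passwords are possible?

This is a permutation of 6 out of 7: P(7,6) = 7!/1!.
That product is 7 × 6 × 5 × 4 × 3 × 2 = 5040.

5040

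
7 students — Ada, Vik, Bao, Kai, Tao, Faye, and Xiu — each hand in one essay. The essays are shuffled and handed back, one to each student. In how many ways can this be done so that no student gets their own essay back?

1854

This is the derangement count D_7: permutations of 7 items with no fixed point.
By inclusion–exclusion this is Σ_{j=0}^{7} (−1)^j C(7,j)·(7−j)!.
Computing: 5040 − 5040 + 2520 − 840 + 210 − 42 + 7 − 1 = 1854.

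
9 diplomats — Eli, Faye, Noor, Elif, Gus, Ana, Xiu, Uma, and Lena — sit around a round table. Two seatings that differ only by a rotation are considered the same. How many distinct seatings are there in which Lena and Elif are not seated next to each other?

Without the restriction there are (8)! = 40320 seatings.
Those with Lena next to Elif: fuse the pair into one unit and seat 8 units around a circle — 2·(7)! = 10080.
Subtracting, 40320 − 10080 = 30240.

30240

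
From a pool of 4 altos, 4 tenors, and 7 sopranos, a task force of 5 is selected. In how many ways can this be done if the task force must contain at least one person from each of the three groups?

2044

Total 5-person selections from all 15: C(15,5) = 3003.
Subtract selections that omit an entire group: no altos → C(11,5) = 462; no tenors → C(11,5) = 462; no sopranos → C(8,5) = 56.
Add back selections omitting two groups (i.e. drawn from a single group): C(4,5) + C(4,5) + C(7,5) = 21.
By inclusion–exclusion: 3003 − 980 + 21 = 2044.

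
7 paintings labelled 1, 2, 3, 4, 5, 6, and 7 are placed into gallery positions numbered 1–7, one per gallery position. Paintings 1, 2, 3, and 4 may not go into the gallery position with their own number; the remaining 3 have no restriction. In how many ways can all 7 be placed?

2790

Let Aᵢ (for 1 ≤ i ≤ 4) be the placements that put painting i in its forbidden gallery position. Any j of these fix j positions, leaving (7−j)! ways to fill the rest, and there are C(4,j) ways to pick which j.
By inclusion–exclusion, the number of valid placements is Σ_{j=0}^{4} (−1)^j C(4,j)·(7−j)!.
Computing: 5040 − 2880 + 720 − 96 + 6 = 2790.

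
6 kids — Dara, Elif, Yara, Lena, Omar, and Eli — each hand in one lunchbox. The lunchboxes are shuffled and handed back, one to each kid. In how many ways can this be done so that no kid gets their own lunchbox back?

265

This is the derangement count D_6: permutations of 6 items with no fixed point.
By inclusion–exclusion this is Σ_{j=0}^{6} (−1)^j C(6,j)·(6−j)!.
Computing: 720 − 720 + 360 − 120 + 30 − 6 + 1 = 265.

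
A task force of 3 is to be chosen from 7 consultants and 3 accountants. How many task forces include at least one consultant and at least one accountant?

84

With no constraint there are C(10,3) = 120 possible selections.
Selections missing a whole group: no consultants → C(3,3) = 1; no accountants → C(7,3) = 35.
Both groups omitted at once is impossible, so 120 − 36 = 84.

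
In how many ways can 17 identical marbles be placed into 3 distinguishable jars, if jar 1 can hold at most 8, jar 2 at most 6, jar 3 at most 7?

Ignoring the caps, the number of non-negative solutions to x_1+…+x_3 = 17 is C(19,2) = 171.
Subtract solutions that violate a single cap (substitute x_i' = x_i − (cap_i+1)): x_1 ≥ 9 gives C(10,2) = 45; x_2 ≥ 7 gives C(12,2) = 66; x_3 ≥ 8 gives C(11,2) = 55. Together 166.
Add back pairs where two caps are both exceeded: 3 + 1 + 6 = 10.
By inclusion–exclusion the count is 171 − 166 + 10 = 15.

15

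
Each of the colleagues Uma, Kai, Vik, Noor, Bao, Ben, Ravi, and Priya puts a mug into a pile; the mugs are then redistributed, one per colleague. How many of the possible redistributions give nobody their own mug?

14833

This is the derangement count D_8: permutations of 8 items with no fixed point.
By inclusion–exclusion this is Σ_{j=0}^{8} (−1)^j C(8,j)·(8−j)!.
Computing: 40320 − 40320 + 20160 − 6720 + 1680 − 336 + 56 − 8 + 1 = 14833.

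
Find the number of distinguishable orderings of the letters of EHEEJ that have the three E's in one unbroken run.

Treat the 3 copies of E as a single block. The multiset to arrange is then {EEE, H, J}, 3 items in all.
All 3 items are distinct, so there are (3)! = 6 arrangements.

6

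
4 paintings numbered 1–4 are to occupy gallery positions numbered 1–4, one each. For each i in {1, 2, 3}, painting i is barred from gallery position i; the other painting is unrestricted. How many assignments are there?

Let Aᵢ (for i ∈ {1, 2, 3}) be the placements that put painting i in its forbidden gallery position. Any j of these fix j positions, leaving (4−j)! ways to fill the rest, and there are C(3,j) ways to pick which j.
By inclusion–exclusion, the number of valid placements is Σ_{j=0}^{3} (−1)^j C(3,j)·(4−j)!.
Computing: 24 − 18 + 6 − 1 = 11.

11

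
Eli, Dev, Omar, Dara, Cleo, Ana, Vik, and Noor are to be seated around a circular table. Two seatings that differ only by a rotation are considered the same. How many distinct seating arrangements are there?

Seat Eli anywhere (absorbing the rotational symmetry), then permute the other 7: (7)! = 5040.

5040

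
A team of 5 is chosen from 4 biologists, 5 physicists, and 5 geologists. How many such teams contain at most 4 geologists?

2001

Split by how many geologists are chosen (0 through 4).
Sum: C(5,0)·C(9,5) + C(5,1)·C(9,4) + C(5,2)·C(9,3) + C(5,3)·C(9,2) + C(5,4)·C(9,1) = 126 + 630 + 840 + 360 + 45 = 2001.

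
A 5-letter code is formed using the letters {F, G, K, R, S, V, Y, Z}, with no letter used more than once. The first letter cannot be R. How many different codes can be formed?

5880

The first letter has 8−1 = 7 choices (anything except R).
The remaining 4 letters are filled from the other 7 symbols without repetition: 7 × 6 × 5 × 4 = 840.
Total: 7 × 840 = 5880.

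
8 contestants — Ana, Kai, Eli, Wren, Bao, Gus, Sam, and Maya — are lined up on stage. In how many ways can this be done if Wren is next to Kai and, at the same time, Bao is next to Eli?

Treat {Wren,Kai} as one block (2 orders) and {Bao,Eli} as another (2 orders).
That leaves 6 units to arrange: 2 × 2 × 6! = 4 × 720 = 2880.

2880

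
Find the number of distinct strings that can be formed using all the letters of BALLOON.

1260

BALLOON has 7 letters with L appearing twice and O appearing twice.
So there are 7! / (2!·2!) = 1260 distinguishable arrangements.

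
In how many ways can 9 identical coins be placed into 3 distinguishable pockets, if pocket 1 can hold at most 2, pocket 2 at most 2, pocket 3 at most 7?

6

Ignoring the caps, the number of non-negative solutions to x_1+…+x_3 = 9 is C(11,2) = 55.
Subtract solutions that violate a single cap (substitute x_i' = x_i − (cap_i+1)): x_1 ≥ 3 gives C(8,2) = 28; x_2 ≥ 3 gives C(8,2) = 28; x_3 ≥ 8 gives C(3,2) = 3. Together 59.
Add back pairs where two caps are both exceeded: 10 + 0 + 0 = 10.
By inclusion–exclusion the count is 55 − 59 + 10 = 6.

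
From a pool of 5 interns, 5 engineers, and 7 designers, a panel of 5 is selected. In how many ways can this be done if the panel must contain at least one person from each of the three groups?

4375

Unrestricted: C(17,5) = 6188 ways to pick any 5 of the 17.
Subtract selections that omit an entire group: no interns → C(12,5) = 792; no engineers → C(12,5) = 792; no designers → C(10,5) = 252.
Add back selections omitting two groups (i.e. drawn from a single group): C(5,5) + C(5,5) + C(7,5) = 23.
By inclusion–exclusion: 6188 − 1836 + 23 = 4375.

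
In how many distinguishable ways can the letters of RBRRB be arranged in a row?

The 5 letters of RBRRB have repeats: B appearing twice and R appearing 3 times.
So there are 5! / (3!·2!) = 10 distinguishable arrangements.

10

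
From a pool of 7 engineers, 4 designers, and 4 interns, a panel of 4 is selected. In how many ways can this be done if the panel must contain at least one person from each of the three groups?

672

With no constraint there are C(15,4) = 1365 possible selections.
Subtract selections that omit an entire group: no engineers → C(8,4) = 70; no designers → C(11,4) = 330; no interns → C(11,4) = 330.
Add back selections omitting two groups (i.e. drawn from a single group): C(7,4) + C(4,4) + C(4,4) = 37.
By inclusion–exclusion: 1365 − 730 + 37 = 672.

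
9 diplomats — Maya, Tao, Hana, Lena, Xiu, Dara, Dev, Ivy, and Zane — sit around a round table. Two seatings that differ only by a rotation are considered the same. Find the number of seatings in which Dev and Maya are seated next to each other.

10080

Treat {Dev, Maya} as one unit (2 internal orders) and seat the resulting 8 units around the table: (7)! circular arrangements.
So 2 × (7)! = 2 × 5040 = 10080.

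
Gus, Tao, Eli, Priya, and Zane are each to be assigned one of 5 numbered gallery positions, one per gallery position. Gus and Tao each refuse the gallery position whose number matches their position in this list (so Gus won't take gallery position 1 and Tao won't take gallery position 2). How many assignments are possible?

78

Let Aᵢ (for i ∈ {1, 2}) be the placements that put person i in their forbidden gallery position. Any j of these fix j positions, leaving (5−j)! ways to fill the rest, and there are C(2,j) ways to pick which j.
By inclusion–exclusion, the number of valid placements is Σ_{j=0}^{2} (−1)^j C(2,j)·(5−j)!.
Computing: 120 − 48 + 6 = 78.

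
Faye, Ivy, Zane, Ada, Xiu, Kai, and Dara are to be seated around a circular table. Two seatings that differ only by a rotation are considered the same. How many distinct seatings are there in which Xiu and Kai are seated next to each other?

Treat {Xiu, Kai} as one unit (2 internal orders) and seat the resulting 6 units around the table: (5)! circular arrangements.
So 2 × (5)! = 2 × 120 = 240.

240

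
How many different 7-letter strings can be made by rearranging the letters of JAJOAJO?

210

Letter multiplicities in JAJOAJO: A×2, J×3, O×2.
The number of distinct arrangements is 7!/(3!·2!·2!) = 5040/24 = 210.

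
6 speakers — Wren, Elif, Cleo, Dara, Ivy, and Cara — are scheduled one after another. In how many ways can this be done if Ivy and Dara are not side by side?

There are 6! = 720 arrangements in all. If Ivy and Dara are adjacent, merging them into one block gives 2·(5)! = 240 arrangements.
Complementary counting: 720 − 240 = 480.

480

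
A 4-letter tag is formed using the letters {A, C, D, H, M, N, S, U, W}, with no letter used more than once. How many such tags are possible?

3024

With no repetition, fill the 4 letters in order: 9 choices, then 8, down to 6.
That product is 9 × 8 × 7 × 6 = 3024.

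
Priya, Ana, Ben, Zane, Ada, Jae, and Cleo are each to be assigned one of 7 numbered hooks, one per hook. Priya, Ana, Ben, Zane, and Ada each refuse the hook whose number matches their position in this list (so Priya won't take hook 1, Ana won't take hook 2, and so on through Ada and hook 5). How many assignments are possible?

Let Aᵢ (for 1 ≤ i ≤ 5) be the placements that put person i in their forbidden hook. Any j of these fix j positions, leaving (7−j)! ways to fill the rest, and there are C(5,j) ways to pick which j.
By inclusion–exclusion, the number of valid placements is Σ_{j=0}^{5} (−1)^j C(5,j)·(7−j)!.
Computing: 5040 − 3600 + 1200 − 240 + 30 − 2 = 2428.

2428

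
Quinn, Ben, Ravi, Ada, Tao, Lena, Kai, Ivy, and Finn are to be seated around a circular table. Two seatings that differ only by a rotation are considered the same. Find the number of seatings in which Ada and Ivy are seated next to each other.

10080

Glue Ada and Ivy into a block (2 internal orders). Seating 8 units around a circle gives (7)! arrangements.
So 2 × (7)! = 2 × 5040 = 10080.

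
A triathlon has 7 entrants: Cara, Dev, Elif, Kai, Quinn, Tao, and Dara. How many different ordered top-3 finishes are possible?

This is an ordered selection of 3 from 7: P(7,3).
That gives 7 × 6 × 5 = 210.

210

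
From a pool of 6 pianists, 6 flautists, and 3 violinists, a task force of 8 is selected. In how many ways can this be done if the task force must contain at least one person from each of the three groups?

Total 8-person selections from all 15: C(15,8) = 6435.
Selections missing a whole group: no pianists → C(9,8) = 9; no flautists → C(9,8) = 9; no violinists → C(12,8) = 495.
Add back selections omitting two groups (i.e. drawn from a single group): C(6,8) + C(6,8) + C(3,8) = 0.
By inclusion–exclusion: 6435 − 513 + 0 = 5922.

5922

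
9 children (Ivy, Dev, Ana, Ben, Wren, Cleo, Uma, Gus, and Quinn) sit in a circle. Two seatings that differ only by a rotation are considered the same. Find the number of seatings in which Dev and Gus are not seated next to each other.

30240

Without the restriction there are (8)! = 40320 seatings.
Those with Dev next to Gus: fuse the pair into one unit and seat 8 units around a circle — 2·(7)! = 10080.
Subtracting, 40320 − 10080 = 30240.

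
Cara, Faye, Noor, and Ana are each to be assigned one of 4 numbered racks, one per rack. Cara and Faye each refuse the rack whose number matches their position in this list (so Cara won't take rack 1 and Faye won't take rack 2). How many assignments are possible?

Let Aᵢ (for i ∈ {1, 2}) be the placements that put person i in their forbidden rack. Any j of these fix j positions, leaving (4−j)! ways to fill the rest, and there are C(2,j) ways to pick which j.
By inclusion–exclusion, the number of valid placements is Σ_{j=0}^{2} (−1)^j C(2,j)·(4−j)!.
Computing: 24 − 12 + 2 = 14.

14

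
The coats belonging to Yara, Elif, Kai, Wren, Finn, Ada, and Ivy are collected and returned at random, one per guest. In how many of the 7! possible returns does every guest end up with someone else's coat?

1854

Count assignments avoiding every fixed point. For any j of the 7 guests fixed to their own coat, the other 7−j can be arranged in (7−j)! ways.
By inclusion–exclusion this is Σ_{j=0}^{7} (−1)^j C(7,j)·(7−j)!.
Computing: 5040 − 5040 + 2520 − 840 + 210 − 42 + 7 − 1 = 1854.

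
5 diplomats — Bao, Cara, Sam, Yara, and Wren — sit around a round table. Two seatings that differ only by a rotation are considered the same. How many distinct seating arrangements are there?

Fix one person's seat to break rotational symmetry; the remaining 4 people can be arranged in (4)! = 24 ways.

24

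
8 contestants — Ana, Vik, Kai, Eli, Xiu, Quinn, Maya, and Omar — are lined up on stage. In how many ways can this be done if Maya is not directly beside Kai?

Of the 8! = 40320 arrangements, those with Maya and Kai adjacent number 2 × 7! = 10080 (treat the pair as a block with 2 internal orders).
So 40320 − 10080 = 30240 arrangements keep them apart.

30240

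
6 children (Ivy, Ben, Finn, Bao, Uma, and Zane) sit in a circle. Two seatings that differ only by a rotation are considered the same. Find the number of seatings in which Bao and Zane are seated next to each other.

Treat {Bao, Zane} as one unit (2 internal orders) and seat the resulting 5 units around the table: (4)! circular arrangements.
So 2 × (4)! = 2 × 24 = 48.

48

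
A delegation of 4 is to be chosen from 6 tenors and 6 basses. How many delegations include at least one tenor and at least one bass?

With no constraint there are C(12,4) = 495 possible selections.
Selections missing a whole group: no tenors → C(6,4) = 15; no basses → C(6,4) = 15.
Both groups omitted at once is impossible, so 495 − 30 = 465.

465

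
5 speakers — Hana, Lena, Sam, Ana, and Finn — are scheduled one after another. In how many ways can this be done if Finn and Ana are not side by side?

Of the 5! = 120 arrangements, those with Finn and Ana adjacent number 2 × 4! = 48 (treat the pair as a block with 2 internal orders).
So 120 − 48 = 72 arrangements keep them apart.

72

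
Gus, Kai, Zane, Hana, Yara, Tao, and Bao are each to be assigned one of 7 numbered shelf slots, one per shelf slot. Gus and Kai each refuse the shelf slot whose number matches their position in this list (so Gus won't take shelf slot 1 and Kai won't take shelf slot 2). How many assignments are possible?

3720

Let Aᵢ (for i ∈ {1, 2}) be the placements that put person i in their forbidden shelf slot. Any j of these fix j positions, leaving (7−j)! ways to fill the rest, and there are C(2,j) ways to pick which j.
By inclusion–exclusion, the number of valid placements is Σ_{j=0}^{2} (−1)^j C(2,j)·(7−j)!.
Computing: 5040 − 1440 + 120 = 3720.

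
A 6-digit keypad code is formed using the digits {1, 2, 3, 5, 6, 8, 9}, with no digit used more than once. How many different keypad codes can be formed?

5040

With no repetition, fill the 6 digits in order: 7 choices, then 6, down to 2.
That product is 7 × 6 × 5 × 4 × 3 × 2 = 5040.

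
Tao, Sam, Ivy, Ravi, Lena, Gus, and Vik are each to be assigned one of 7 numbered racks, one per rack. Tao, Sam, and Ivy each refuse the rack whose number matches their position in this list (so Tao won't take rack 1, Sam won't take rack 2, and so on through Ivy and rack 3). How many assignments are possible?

3216

Let Aᵢ (for i ∈ {1, 2, 3}) be the placements that put person i in their forbidden rack. Any j of these fix j positions, leaving (7−j)! ways to fill the rest, and there are C(3,j) ways to pick which j.
By inclusion–exclusion, the number of valid placements is Σ_{j=0}^{3} (−1)^j C(3,j)·(7−j)!.
Computing: 5040 − 2160 + 360 − 24 = 3216.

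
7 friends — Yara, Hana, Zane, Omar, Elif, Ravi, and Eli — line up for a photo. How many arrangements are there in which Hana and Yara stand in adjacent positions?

Treat {Hana, Yara} as a single unit. There are 6 units to order, and the pair itself can be ordered 2 ways.
That gives 2 × 6! = 2 × 720 = 1440.

1440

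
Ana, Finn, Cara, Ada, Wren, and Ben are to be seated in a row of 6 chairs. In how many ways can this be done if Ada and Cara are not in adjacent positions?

480

There are 6! = 720 arrangements in all. If Ada and Cara are adjacent, merging them into one block gives 2·(5)! = 240 arrangements.
Complementary counting: 720 − 240 = 480.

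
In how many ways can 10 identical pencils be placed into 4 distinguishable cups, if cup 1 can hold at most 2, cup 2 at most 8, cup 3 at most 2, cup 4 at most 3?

By stars and bars, unrestricted non-negative solutions to x_1+…+x_4 = 10 number C(10+3,3) = 286.
Subtract solutions that violate a single cap (substitute x_i' = x_i − (cap_i+1)): x_1 ≥ 3 gives C(10,3) = 120; x_2 ≥ 9 gives C(4,3) = 4; x_3 ≥ 3 gives C(10,3) = 120; x_4 ≥ 4 gives C(9,3) = 84. Together 328.
Add back pairs where two caps are both exceeded: 0 + 35 + 20 + 0 + 0 + 20 = 75.
Subtract triples: 0 + 0 + 1 + 0 = 1.
By inclusion–exclusion the count is 286 − 328 + 75 − 1 = 32.

32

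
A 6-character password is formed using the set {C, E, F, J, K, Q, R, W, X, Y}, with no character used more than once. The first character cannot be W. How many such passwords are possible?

136080

The first character has 10−1 = 9 choices (anything except W).
The remaining 5 characters are filled from the other 9 symbols without repetition: 9 × 8 × 7 × 6 × 5 = 15120.
Total: 9 × 15120 = 136080.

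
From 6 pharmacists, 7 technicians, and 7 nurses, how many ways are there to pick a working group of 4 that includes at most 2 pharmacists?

4550

Split by how many pharmacists are chosen (0 through 2).
Sum: C(6,0)·C(14,4) + C(6,1)·C(14,3) + C(6,2)·C(14,2) = 1001 + 2184 + 1365 = 4550.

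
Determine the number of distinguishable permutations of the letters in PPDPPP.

6

Letter multiplicities in PPDPPP: D×1, P×5.
The number of distinct arrangements is 6!/(5!) = 720/120 = 6.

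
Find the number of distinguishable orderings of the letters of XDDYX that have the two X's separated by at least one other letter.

Total arrangements of XDDYX: 5!/(2!·2!) = 30.
If the two X's are adjacent, glue them into one block, leaving 4 items to arrange: (4)!/(2!) = 12 ways.
Subtracting, 30 − 12 = 18 arrangements keep the X's apart.

18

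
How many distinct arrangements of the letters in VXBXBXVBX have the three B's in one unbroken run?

Treat the 3 copies of B as a single block. The multiset to arrange is then {BBB, V, V, X, X, X, X}, 7 items in all.
That gives (7)!/(4!·2!) = 105 arrangements.

105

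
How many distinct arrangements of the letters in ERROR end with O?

Fix O in the last position and arrange the remaining 4 letters.
Those 4 letters have R appearing 3 times, giving (4)!/(3!) = 4.

4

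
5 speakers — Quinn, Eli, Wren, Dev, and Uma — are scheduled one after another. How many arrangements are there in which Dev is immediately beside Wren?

Glue Dev and Wren into one block (2 internal orders), leaving 4 units to arrange in a row.
That gives 2 × 4! = 2 × 24 = 48.

48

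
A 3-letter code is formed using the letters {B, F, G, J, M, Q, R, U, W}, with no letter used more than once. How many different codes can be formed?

504

This is a permutation of 3 out of 9: P(9,3) = 9!/6!.
9 × 8 × 7 = 504.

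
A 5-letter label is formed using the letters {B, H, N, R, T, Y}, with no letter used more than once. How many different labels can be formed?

Choose and order 5 of the 6 symbols: the first letter has 6 options, the next 5, and so on down to 2.
That product is 6 × 5 × 4 × 3 × 2 = 720.

720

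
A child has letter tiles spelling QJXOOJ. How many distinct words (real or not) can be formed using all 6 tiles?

180

The 6 letters of QJXOOJ have repeats: J appearing twice and O appearing twice.
The number of distinct arrangements is 6!/(2!·2!) = 720/4 = 180.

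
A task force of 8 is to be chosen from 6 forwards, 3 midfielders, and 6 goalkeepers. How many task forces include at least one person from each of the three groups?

With no constraint there are C(15,8) = 6435 possible selections.
Subtract selections that omit an entire group: no forwards → C(9,8) = 9; no midfielders → C(12,8) = 495; no goalkeepers → C(9,8) = 9.
Add back selections omitting two groups (i.e. drawn from a single group): C(6,8) + C(3,8) + C(6,8) = 0.
By inclusion–exclusion: 6435 − 513 + 0 = 5922.

5922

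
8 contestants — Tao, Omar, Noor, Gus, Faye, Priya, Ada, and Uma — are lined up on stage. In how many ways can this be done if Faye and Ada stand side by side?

10080

Treat {Faye, Ada} as a single unit. There are 7 units to order, and the pair itself can be ordered 2 ways.
That gives 2 × 7! = 2 × 5040 = 10080.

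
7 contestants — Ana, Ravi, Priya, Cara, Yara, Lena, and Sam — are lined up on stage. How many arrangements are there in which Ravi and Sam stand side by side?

1440

Treat {Ravi, Sam} as a single unit. There are 6 units to order, and the pair itself can be ordered 2 ways.
So the count is 2·(6)! = 1440.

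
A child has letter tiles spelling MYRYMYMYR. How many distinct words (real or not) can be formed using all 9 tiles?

The 9 letters of MYRYMYMYR have repeats: M appearing 3 times, R appearing twice, and Y appearing 4 times.
Dividing 9! = 362880 by 4!·3!·2! = 288 for the repeated letters gives 1260.

1260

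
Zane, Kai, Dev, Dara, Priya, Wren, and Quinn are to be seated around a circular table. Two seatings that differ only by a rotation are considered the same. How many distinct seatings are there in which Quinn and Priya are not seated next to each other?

All circular seatings of 7 people number (6)! = 720.
Those with Quinn next to Priya: fuse the pair into one unit and seat 6 units around a circle — 2·(5)! = 240.
Subtracting, 720 − 240 = 480.

480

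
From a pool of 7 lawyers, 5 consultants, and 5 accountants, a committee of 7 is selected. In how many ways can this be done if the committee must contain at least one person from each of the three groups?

17745

With no constraint there are C(17,7) = 19448 possible selections.
Selections missing a whole group: no lawyers → C(10,7) = 120; no consultants → C(12,7) = 792; no accountants → C(12,7) = 792.
Add back selections omitting two groups (i.e. drawn from a single group): C(7,7) + C(5,7) + C(5,7) = 1.
By inclusion–exclusion: 19448 − 1704 + 1 = 17745.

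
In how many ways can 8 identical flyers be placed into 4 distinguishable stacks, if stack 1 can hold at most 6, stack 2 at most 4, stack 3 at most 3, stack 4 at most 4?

86

Ignoring the caps, the number of non-negative solutions to x_1+…+x_4 = 8 is C(11,3) = 165.
Subtract solutions that violate a single cap (substitute x_i' = x_i − (cap_i+1)): x_1 ≥ 7 gives C(4,3) = 4; x_2 ≥ 5 gives C(6,3) = 20; x_3 ≥ 4 gives C(7,3) = 35; x_4 ≥ 5 gives C(6,3) = 20. Together 79.
No two caps can be exceeded simultaneously, so the pair terms are all 0.
By inclusion–exclusion the count is 165 − 79 + 0 = 86.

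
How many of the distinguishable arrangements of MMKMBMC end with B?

Fix B in the last position and arrange the remaining 6 letters.
Those 6 letters have M appearing 4 times, giving (6)!/(4!) = 30.

30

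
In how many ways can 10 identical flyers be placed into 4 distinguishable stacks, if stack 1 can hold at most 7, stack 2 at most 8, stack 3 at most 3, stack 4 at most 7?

Without the upper bounds there are C(13,3) = 286 ways to split 10 among 4 stacks.
Subtract solutions that violate a single cap (substitute x_i' = x_i − (cap_i+1)): x_1 ≥ 8 gives C(5,3) = 10; x_2 ≥ 9 gives C(4,3) = 4; x_3 ≥ 4 gives C(9,3) = 84; x_4 ≥ 8 gives C(5,3) = 10. Together 108.
No two caps can be exceeded simultaneously, so the pair terms are all 0.
By inclusion–exclusion the count is 286 − 108 + 0 = 178.

178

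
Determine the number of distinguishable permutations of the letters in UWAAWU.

UWAAWU has 6 letters with A appearing twice, U appearing twice, and W appearing twice.
Dividing 6! = 720 by 2!·2!·2! = 8 for the repeated letters gives 90.

90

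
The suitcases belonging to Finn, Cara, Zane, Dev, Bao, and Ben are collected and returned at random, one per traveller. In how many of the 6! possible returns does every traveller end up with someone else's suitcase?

Let Aᵢ be the assignments in which traveller i gets their own suitcase. We want the size of the complement of A₁∪…∪A_6.
By inclusion–exclusion this is Σ_{j=0}^{6} (−1)^j C(6,j)·(6−j)!.
Computing: 720 − 720 + 360 − 120 + 30 − 6 + 1 = 265.

265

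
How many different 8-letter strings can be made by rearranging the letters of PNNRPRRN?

560

PNNRPRRN has 8 letters with N appearing 3 times, P appearing twice, and R appearing 3 times.
So there are 8! / (3!·3!·2!) = 560 distinguishable arrangements.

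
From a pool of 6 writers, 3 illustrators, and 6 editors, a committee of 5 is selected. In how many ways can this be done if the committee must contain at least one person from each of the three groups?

Unrestricted: C(15,5) = 3003 ways to pick any 5 of the 15.
Selections missing a whole group: no writers → C(9,5) = 126; no illustrators → C(12,5) = 792; no editors → C(9,5) = 126.
Add back selections omitting two groups (i.e. drawn from a single group): C(6,5) + C(3,5) + C(6,5) = 12.
By inclusion–exclusion: 3003 − 1044 + 12 = 1971.

1971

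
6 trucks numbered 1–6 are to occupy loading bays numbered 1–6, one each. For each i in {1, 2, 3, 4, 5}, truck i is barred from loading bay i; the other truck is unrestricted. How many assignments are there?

Let Aᵢ (for 1 ≤ i ≤ 5) be the placements that put truck i in its forbidden loading bay. Any j of these fix j positions, leaving (6−j)! ways to fill the rest, and there are C(5,j) ways to pick which j.
By inclusion–exclusion, the number of valid placements is Σ_{j=0}^{5} (−1)^j C(5,j)·(6−j)!.
Computing: 720 − 600 + 240 − 60 + 10 − 1 = 309.

309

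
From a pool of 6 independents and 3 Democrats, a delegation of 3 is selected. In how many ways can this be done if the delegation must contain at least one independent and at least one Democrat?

Total 3-person selections from all 9: C(9,3) = 84.
Selections missing a whole group: no independents → C(3,3) = 1; no Democrats → C(6,3) = 20.
Both groups omitted at once is impossible, so 84 − 21 = 63.

63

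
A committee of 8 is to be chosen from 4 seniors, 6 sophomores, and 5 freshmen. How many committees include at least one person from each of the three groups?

With no constraint there are C(15,8) = 6435 possible selections.
Subtract selections that omit an entire group: no seniors → C(11,8) = 165; no sophomores → C(9,8) = 9; no freshmen → C(10,8) = 45.
Add back selections omitting two groups (i.e. drawn from a single group): C(4,8) + C(6,8) + C(5,8) = 0.
By inclusion–exclusion: 6435 − 219 + 0 = 6216.

6216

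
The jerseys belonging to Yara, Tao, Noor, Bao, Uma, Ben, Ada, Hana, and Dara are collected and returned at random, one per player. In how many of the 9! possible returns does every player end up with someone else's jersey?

Let Aᵢ be the assignments in which player i gets their old jersey. We want the size of the complement of A₁∪…∪A_9.
By inclusion–exclusion this is Σ_{j=0}^{9} (−1)^j C(9,j)·(9−j)!.
Computing: 362880 − 362880 + 181440 − 60480 + 15120 − 3024 + 504 − 72 + 9 − 1 = 133496.

133496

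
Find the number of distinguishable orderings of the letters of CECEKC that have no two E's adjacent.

Total arrangements of CECEKC: 6!/(3!·2!) = 60.
Arrangements with the E's together: treat EE as one letter, giving (5)!/(3!) = 20.
Hence 60 − 20 = 40.

40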